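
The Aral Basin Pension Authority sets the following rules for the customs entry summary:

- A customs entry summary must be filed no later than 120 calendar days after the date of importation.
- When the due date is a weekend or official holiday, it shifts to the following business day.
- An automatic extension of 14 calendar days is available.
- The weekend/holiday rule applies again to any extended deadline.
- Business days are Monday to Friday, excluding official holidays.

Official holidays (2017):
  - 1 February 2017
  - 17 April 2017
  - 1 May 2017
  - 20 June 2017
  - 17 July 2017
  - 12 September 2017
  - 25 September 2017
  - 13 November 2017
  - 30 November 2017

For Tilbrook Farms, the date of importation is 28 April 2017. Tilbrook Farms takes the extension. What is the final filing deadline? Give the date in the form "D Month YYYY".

Adding 120 calendar days to 28 April 2017 gives 26 August 2017.
26 August 2017 falls on a Saturday. Rolling to the next business day gives 28 August 2017, a Monday.
Applying the 14-calendar-day extension: 28 August 2017 + 14 days = 11 September 2017.
Since 11 September 2017 is a Monday and not a holiday, the date is unchanged.
Deadline: 11 September 2017.

11 September 2017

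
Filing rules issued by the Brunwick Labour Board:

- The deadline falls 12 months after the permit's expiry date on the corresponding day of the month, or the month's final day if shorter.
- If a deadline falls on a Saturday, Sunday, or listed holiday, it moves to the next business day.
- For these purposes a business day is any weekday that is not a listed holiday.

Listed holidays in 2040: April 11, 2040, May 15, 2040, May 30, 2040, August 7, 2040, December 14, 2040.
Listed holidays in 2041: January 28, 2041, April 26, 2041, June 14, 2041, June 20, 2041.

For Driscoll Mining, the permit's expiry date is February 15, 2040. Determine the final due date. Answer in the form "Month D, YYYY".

12 months after February 15, 2040, on the same day of the month, is February 15, 2041.
Since February 15, 2041 is a Friday and not a holiday, the date is unchanged.
The final due date is February 15, 2041.

February 15, 2041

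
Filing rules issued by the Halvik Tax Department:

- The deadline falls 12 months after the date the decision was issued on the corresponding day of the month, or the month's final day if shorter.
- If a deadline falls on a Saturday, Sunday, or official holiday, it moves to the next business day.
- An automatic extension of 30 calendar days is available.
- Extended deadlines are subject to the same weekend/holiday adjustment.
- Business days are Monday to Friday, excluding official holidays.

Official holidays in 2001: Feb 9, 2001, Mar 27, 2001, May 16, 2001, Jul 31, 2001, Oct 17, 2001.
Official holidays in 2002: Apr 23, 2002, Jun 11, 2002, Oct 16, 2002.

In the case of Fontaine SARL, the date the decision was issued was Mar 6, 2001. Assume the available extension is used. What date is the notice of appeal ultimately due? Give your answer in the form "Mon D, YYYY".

Apr 5, 2002

Moving 12 months forward from Mar 6, 2001 on the corresponding day gives Mar 6, 2002.
Mar 6, 2002 is a Wednesday and not a listed holiday, so it stands.
With the 30-day extension, Mar 6, 2002 becomes Apr 5, 2002.
Apr 5, 2002 (Friday) is already a business day.
So the filing is due Apr 5, 2002.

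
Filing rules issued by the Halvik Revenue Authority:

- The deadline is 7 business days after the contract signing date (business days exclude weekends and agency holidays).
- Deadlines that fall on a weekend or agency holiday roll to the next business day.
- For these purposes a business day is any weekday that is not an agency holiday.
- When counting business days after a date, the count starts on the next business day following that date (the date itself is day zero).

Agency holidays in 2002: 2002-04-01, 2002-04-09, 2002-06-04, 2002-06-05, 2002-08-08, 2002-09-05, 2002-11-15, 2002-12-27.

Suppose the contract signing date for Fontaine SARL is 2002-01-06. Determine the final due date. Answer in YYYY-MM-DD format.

7 business days after 2002-01-06, excluding weekends and holidays, is 2002-01-15.
2002-01-15 (Tuesday) is already a business day.
Final deadline: 2002-01-15.

2002-01-15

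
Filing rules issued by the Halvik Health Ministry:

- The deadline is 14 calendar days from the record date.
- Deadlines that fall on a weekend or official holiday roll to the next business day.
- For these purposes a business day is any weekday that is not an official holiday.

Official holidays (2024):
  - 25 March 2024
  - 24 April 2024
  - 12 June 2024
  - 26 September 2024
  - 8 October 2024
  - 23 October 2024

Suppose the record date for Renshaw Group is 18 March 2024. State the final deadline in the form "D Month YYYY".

Trigger date 18 March 2024 + 14 calendar days = 1 April 2024.
1 April 2024 falls on a Monday, which is a business day, so no adjustment is needed.
Final deadline: 1 April 2024.

1 April 2024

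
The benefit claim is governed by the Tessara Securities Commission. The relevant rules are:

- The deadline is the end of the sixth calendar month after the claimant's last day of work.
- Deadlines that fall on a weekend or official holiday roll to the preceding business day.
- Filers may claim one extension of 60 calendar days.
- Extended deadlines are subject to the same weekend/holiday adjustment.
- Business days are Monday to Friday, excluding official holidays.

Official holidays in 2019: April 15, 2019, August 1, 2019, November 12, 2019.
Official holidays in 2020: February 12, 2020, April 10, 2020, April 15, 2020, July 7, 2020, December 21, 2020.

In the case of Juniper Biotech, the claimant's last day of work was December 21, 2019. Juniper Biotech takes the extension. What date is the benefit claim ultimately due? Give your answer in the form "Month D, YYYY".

6 months after December 21, 2019 is June 2020; that month ends on June 30, 2020.
June 30, 2020 falls on a Tuesday, which is a business day, so no adjustment is needed.
Applying the 60-calendar-day extension: June 30, 2020 + 60 days = August 29, 2020.
August 29, 2020 is a Saturday; the preceding business day is August 28, 2020 (Friday).
Final deadline: August 28, 2020.

August 28, 2020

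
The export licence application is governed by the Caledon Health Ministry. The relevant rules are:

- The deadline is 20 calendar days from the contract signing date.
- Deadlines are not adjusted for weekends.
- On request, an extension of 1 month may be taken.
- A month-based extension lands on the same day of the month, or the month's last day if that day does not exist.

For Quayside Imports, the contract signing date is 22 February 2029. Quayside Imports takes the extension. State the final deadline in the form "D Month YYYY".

14 April 2029

Adding 20 calendar days to 22 February 2029 gives 14 March 2029.
No adjustment is made for weekends or holidays, so 14 March 2029 stands.
The 1 month extension carries 14 March 2029 to 14 April 2029.
No adjustment is made for weekends or holidays, so 14 April 2029 stands.
The final due date is 14 April 2029.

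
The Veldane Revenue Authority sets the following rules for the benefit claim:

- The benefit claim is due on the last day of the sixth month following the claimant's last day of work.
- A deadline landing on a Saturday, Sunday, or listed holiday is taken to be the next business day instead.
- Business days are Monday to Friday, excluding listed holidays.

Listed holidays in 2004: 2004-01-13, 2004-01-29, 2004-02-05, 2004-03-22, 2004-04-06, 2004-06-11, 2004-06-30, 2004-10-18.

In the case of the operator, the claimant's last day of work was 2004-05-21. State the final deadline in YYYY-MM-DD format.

The sixth month after 2004-05-21 is November 2004, whose last day is 2004-11-30.
Since 2004-11-30 is a Tuesday and not a holiday, the date is unchanged.
So the filing is due 2004-11-30.

2004-11-30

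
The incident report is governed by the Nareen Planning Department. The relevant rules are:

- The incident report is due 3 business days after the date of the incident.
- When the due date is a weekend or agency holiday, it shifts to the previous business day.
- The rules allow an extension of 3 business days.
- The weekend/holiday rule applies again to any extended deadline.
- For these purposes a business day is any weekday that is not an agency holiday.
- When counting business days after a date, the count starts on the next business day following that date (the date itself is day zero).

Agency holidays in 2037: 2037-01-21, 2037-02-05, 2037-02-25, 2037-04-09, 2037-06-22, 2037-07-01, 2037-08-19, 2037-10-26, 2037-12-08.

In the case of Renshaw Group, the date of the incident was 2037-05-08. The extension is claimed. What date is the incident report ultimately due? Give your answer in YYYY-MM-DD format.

Counting 3 business days after 2037-05-08 (skipping weekends and listed holidays) reaches 2037-05-13.
2037-05-13 falls on a Wednesday, which is a business day, so no adjustment is needed.
Applying the 3-business-day extension: 3 business days after 2037-05-13 is 2037-05-18.
2037-05-18 (Monday) is already a business day.
The final due date is 2037-05-18.

2037-05-18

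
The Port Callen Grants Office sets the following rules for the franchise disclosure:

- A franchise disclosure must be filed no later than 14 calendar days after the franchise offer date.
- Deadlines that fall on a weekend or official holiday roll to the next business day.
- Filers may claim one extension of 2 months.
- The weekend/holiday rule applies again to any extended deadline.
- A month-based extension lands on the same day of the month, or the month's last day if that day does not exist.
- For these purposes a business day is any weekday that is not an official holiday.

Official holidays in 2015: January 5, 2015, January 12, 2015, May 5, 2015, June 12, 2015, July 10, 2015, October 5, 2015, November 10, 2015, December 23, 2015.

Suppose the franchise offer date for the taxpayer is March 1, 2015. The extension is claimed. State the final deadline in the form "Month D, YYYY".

May 18, 2015

Trigger date March 1, 2015 + 14 calendar days = March 15, 2015.
Because March 15, 2015 is a Sunday, the deadline becomes March 16, 2015 (Monday).
Add 2 months to March 16, 2015: May 16, 2015.
May 16, 2015 falls on a Saturday. Rolling to the next business day gives May 18, 2015, a Monday.
So the filing is due May 18, 2015.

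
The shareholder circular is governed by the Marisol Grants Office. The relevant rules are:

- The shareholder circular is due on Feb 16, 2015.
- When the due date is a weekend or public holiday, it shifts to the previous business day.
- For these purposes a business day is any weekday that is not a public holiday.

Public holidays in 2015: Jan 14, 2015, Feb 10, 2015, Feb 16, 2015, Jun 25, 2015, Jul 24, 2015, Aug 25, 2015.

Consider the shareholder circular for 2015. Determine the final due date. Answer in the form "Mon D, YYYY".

The statutory due date is Feb 16, 2015.
Because Feb 16, 2015 is a listed holiday, the deadline becomes Feb 13, 2015 (Friday).
Deadline: Feb 13, 2015.

Feb 13, 2015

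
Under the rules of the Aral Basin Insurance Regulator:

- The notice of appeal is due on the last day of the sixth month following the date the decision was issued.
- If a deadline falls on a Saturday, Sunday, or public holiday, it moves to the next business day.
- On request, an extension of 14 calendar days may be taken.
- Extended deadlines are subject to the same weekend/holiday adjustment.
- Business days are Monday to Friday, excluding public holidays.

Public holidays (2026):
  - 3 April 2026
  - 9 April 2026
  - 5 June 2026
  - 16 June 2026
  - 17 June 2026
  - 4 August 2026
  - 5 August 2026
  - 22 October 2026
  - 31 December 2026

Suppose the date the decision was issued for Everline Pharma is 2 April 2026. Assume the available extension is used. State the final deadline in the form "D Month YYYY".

16 November 2026

6 months after 2 April 2026 is October 2026; that month ends on 31 October 2026.
Because 31 October 2026 is a Saturday, the deadline becomes 2 November 2026 (Monday).
Add the 14 calendar-day extension to 2 November 2026: 16 November 2026.
Since 16 November 2026 is a Monday and not a holiday, the date is unchanged.
So the filing is due 16 November 2026.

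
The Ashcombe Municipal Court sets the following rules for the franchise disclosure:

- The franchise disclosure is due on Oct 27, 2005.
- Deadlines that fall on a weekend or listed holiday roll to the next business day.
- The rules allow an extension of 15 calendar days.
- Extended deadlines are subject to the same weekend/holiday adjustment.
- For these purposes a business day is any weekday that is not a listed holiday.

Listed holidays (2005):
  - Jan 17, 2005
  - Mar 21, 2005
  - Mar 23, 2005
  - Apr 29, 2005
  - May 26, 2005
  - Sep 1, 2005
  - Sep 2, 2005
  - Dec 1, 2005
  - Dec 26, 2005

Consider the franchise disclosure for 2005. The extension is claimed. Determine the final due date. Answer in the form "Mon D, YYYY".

Start from the fixed due date, Oct 27, 2005.
Oct 27, 2005 is a Thursday and not a listed holiday, so it stands.
Applying the 15-calendar-day extension: Oct 27, 2005 + 15 days = Nov 11, 2005.
Nov 11, 2005 is a Friday and not a listed holiday, so it stands.
The final due date is Nov 11, 2005.

Nov 11, 2005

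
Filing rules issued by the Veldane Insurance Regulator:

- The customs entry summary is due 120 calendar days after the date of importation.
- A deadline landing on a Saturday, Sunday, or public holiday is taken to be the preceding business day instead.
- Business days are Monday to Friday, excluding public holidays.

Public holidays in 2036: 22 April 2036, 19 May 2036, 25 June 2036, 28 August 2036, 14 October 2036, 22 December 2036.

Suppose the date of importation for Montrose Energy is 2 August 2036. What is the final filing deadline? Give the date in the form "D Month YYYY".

Trigger date 2 August 2036 + 120 calendar days = 30 November 2036.
Because 30 November 2036 is a Sunday, the deadline becomes 28 November 2036 (Friday).
So the filing is due 28 November 2036.

28 November 2036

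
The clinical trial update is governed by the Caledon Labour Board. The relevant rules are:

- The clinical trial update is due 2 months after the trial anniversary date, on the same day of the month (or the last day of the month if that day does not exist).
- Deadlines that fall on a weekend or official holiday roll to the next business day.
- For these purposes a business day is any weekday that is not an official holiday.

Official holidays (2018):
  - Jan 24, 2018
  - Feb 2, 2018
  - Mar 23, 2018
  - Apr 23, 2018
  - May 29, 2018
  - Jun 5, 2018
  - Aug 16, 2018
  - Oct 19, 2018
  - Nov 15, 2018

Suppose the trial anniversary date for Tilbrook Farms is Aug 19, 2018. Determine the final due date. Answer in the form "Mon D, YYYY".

Oct 22, 2018

2 months after Aug 19, 2018, on the same day of the month, is Oct 19, 2018.
Oct 19, 2018 is a listed holiday; the next business day is Oct 22, 2018 (Monday).
Final deadline: Oct 22, 2018.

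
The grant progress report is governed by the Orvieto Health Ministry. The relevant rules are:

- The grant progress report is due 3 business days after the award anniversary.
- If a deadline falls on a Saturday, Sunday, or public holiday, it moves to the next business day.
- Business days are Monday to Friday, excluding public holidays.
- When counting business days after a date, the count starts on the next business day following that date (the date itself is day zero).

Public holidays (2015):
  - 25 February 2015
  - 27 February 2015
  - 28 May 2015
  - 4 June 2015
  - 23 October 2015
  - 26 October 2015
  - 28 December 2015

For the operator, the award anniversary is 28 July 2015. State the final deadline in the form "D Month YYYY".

31 July 2015

3 business days after 28 July 2015, excluding weekends and holidays, is 31 July 2015.
31 July 2015 is a Friday and not a listed holiday, so it stands.
Deadline: 31 July 2015.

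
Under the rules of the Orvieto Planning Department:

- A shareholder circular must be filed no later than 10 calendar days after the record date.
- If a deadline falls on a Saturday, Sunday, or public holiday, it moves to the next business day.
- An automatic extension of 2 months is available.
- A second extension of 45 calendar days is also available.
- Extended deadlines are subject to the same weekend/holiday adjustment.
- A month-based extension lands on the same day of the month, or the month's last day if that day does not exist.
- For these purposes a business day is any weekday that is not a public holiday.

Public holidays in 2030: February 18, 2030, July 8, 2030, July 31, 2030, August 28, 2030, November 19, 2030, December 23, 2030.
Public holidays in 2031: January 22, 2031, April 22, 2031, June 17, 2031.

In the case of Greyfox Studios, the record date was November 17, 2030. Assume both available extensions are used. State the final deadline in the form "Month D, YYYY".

March 13, 2031

Adding 10 calendar days to November 17, 2030 gives November 27, 2030.
November 27, 2030 is a Wednesday and not a listed holiday, so it stands.
The 2 months extension carries November 27, 2030 to January 27, 2031.
January 27, 2031 (Monday) is already a business day.
Applying the 45-calendar-day extension: January 27, 2031 + 45 days = March 13, 2031.
Since March 13, 2031 is a Thursday and not a holiday, the date is unchanged.
Final deadline: March 13, 2031.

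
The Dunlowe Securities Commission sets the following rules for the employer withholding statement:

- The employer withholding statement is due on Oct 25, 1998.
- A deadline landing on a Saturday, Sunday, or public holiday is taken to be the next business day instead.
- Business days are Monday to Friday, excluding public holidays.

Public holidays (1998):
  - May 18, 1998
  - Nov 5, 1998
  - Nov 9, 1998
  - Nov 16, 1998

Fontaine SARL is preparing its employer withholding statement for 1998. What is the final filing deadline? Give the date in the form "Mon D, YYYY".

The statutory due date is Oct 25, 1998.
Oct 25, 1998 is a Sunday; the next business day is Oct 26, 1998 (Monday).
Final deadline: Oct 26, 1998.

Oct 26, 1998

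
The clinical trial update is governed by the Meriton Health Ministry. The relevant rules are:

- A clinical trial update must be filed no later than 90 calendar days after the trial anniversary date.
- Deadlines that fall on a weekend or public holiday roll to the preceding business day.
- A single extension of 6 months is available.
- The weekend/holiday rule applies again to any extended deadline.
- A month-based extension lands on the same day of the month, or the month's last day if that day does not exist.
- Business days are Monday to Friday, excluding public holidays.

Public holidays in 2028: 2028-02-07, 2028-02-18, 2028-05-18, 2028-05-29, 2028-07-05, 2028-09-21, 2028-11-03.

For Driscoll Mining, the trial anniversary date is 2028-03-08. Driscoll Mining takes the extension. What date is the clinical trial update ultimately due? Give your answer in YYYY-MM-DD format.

Trigger date 2028-03-08 + 90 calendar days = 2028-06-06.
Since 2028-06-06 is a Tuesday and not a holiday, the date is unchanged.
Applying the 6 months extension: 6 months after 2028-06-06 is 2028-12-06.
2028-12-06 is a Wednesday and not a listed holiday, so it stands.
Final deadline: 2028-12-06.

2028-12-06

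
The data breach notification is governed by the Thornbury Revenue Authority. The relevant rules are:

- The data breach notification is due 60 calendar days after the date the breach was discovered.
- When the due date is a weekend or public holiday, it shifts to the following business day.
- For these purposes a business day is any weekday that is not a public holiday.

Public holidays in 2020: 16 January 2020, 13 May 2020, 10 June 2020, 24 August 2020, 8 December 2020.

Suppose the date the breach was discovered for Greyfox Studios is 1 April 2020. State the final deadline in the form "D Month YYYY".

Adding 60 calendar days to 1 April 2020 gives 31 May 2020.
31 May 2020 is a Sunday; the next business day is 1 June 2020 (Monday).
So the filing is due 1 June 2020.

1 June 2020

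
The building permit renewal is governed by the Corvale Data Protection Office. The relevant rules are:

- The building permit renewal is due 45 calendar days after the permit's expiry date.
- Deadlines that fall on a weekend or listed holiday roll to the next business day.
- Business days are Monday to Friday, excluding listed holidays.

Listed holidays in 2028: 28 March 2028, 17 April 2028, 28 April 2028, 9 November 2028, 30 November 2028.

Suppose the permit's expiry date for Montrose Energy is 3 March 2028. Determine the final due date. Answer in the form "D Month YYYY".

18 April 2028

From 3 March 2028, 45 calendar days later is 17 April 2028.
Because 17 April 2028 is a listed holiday, the deadline becomes 18 April 2028 (Tuesday).
Deadline: 18 April 2028.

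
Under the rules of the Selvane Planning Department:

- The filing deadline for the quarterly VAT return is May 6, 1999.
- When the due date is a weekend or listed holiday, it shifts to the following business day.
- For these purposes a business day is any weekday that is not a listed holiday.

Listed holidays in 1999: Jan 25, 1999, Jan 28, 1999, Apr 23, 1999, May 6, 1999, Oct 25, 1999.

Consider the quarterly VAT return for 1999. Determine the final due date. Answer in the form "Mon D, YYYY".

The statutory due date is May 6, 1999.
Because May 6, 1999 is a listed holiday, the deadline becomes May 7, 1999 (Friday).
Deadline: May 7, 1999.

May 7, 1999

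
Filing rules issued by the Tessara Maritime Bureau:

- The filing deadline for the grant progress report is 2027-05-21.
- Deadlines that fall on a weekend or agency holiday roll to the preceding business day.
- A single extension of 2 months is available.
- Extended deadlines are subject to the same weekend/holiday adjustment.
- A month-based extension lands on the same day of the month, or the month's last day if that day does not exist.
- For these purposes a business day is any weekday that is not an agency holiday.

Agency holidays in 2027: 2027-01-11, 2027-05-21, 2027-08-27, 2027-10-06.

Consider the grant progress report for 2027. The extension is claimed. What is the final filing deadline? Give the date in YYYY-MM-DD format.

The statutory due date is 2027-05-21.
Because 2027-05-21 is a listed holiday, the deadline becomes 2027-05-20 (Thursday).
The 2 months extension carries 2027-05-20 to 2027-07-20.
2027-07-20 falls on a Tuesday, which is a business day, so no adjustment is needed.
Deadline: 2027-07-20.

2027-07-20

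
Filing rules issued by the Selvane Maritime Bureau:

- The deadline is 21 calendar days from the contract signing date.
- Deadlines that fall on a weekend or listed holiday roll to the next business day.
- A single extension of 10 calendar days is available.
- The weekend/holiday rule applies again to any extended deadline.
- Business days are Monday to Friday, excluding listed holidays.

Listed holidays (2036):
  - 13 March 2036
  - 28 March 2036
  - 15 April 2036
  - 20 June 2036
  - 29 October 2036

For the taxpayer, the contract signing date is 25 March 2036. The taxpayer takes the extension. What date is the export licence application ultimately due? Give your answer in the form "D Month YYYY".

21 calendar days after 25 March 2036 is 15 April 2036.
15 April 2036 is a listed holiday, so it moves to the next business day, 16 April 2036 (Wednesday).
With the 10-day extension, 16 April 2036 becomes 26 April 2036.
26 April 2036 is a Saturday; the next business day is 28 April 2036 (Monday).
Final deadline: 28 April 2036.

28 April 2036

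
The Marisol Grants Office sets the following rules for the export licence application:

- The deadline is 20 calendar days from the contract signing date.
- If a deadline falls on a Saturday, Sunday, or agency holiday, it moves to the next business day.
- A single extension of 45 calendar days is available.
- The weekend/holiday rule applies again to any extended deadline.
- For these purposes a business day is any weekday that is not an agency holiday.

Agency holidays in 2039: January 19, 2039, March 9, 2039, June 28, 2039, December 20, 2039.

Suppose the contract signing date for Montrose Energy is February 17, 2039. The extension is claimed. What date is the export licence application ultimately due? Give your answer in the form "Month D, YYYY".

Adding 20 calendar days to February 17, 2039 gives March 9, 2039.
March 9, 2039 is a listed holiday, so it moves to the next business day, March 10, 2039 (Thursday).
With the 45-day extension, March 10, 2039 becomes April 24, 2039.
April 24, 2039 falls on a Sunday. Rolling to the next business day gives April 25, 2039, a Monday.
Deadline: April 25, 2039.

April 25, 2039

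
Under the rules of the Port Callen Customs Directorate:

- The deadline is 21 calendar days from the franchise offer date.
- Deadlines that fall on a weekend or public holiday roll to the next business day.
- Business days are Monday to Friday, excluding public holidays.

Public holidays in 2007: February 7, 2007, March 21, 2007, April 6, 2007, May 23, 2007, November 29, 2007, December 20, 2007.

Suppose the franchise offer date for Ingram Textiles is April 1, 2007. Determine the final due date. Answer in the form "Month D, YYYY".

April 23, 2007

21 calendar days after April 1, 2007 is April 22, 2007.
Because April 22, 2007 is a Sunday, the deadline becomes April 23, 2007 (Monday).
Final deadline: April 23, 2007.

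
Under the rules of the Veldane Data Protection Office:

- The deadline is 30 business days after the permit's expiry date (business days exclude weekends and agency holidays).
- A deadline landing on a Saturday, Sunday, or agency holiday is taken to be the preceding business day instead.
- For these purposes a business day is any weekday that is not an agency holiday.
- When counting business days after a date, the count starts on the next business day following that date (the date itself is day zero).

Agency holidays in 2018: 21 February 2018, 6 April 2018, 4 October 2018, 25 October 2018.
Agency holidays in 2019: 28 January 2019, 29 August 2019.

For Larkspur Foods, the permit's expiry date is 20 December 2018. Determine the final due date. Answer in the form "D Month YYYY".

Starting the day after 20 December 2018 and counting 30 business days lands on 1 February 2019.
1 February 2019 (Friday) is already a business day.
The final due date is 1 February 2019.

1 February 2019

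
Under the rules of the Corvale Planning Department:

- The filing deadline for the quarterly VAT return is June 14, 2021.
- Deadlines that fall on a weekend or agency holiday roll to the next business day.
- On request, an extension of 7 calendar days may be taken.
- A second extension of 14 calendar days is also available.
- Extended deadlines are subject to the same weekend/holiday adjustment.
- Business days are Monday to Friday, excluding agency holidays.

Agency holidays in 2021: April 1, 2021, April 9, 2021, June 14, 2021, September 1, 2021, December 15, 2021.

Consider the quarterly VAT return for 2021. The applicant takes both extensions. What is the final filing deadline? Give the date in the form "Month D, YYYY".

Start from the fixed due date, June 14, 2021.
June 14, 2021 is a listed holiday; the next business day is June 15, 2021 (Tuesday).
Add the 7 calendar-day extension to June 15, 2021: June 22, 2021.
June 22, 2021 (Tuesday) is already a business day.
The 14-calendar-day extension moves the deadline from June 22, 2021 to July 6, 2021.
July 6, 2021 is a Tuesday and not a listed holiday, so it stands.
The final due date is July 6, 2021.

July 6, 2021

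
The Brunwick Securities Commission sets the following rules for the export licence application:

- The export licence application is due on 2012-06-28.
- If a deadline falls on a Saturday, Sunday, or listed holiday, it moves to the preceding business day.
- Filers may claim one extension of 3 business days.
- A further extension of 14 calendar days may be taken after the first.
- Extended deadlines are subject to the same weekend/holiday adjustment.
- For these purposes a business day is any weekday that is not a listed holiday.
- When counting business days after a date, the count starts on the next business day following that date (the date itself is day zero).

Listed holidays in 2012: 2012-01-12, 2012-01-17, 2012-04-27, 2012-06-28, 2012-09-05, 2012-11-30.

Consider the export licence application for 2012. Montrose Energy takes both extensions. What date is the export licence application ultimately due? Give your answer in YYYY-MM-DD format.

The statutory due date is 2012-06-28.
2012-06-28 is a listed holiday, so it moves to the preceding business day, 2012-06-27 (Wednesday).
Counting 3 further business days from 2012-06-27 reaches 2012-07-03.
2012-07-03 (Tuesday) is already a business day.
Applying the 14-calendar-day extension: 2012-07-03 + 14 days = 2012-07-17.
2012-07-17 falls on a Tuesday, which is a business day, so no adjustment is needed.
Deadline: 2012-07-17.

2012-07-17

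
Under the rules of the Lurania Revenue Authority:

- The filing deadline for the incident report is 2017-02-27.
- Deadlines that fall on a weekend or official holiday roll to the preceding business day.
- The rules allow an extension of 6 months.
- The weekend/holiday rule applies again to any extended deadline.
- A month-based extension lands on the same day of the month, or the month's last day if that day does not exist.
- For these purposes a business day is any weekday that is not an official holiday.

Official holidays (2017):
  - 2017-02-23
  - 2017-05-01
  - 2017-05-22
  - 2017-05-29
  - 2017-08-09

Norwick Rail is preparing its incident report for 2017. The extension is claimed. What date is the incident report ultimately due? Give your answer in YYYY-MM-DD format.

2017-08-25

The stated deadline is 2017-02-27.
2017-02-27 falls on a Monday, which is a business day, so no adjustment is needed.
Add 6 months to 2017-02-27: 2017-08-27.
2017-08-27 is a Sunday, so it moves to the preceding business day, 2017-08-25 (Friday).
Final deadline: 2017-08-25.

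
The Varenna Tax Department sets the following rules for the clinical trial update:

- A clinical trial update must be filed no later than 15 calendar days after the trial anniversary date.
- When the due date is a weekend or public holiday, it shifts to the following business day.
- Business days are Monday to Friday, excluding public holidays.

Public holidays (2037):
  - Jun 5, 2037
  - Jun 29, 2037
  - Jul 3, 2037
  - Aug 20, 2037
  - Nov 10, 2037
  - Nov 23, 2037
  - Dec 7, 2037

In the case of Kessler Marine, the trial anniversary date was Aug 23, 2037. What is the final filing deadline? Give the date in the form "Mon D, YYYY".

Sep 7, 2037

Trigger date Aug 23, 2037 + 15 calendar days = Sep 7, 2037.
Sep 7, 2037 falls on a Monday, which is a business day, so no adjustment is needed.
The final due date is Sep 7, 2037.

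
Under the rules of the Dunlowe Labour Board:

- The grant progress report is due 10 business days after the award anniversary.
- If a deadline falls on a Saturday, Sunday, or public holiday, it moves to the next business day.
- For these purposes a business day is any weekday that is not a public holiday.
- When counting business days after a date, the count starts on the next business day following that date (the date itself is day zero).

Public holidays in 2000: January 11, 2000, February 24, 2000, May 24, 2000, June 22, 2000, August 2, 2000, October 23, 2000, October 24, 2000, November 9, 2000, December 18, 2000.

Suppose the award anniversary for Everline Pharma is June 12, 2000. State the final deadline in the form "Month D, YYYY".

June 27, 2000

Counting 10 business days after June 12, 2000 (skipping weekends and listed holidays) reaches June 27, 2000.
Since June 27, 2000 is a Tuesday and not a holiday, the date is unchanged.
The final due date is June 27, 2000.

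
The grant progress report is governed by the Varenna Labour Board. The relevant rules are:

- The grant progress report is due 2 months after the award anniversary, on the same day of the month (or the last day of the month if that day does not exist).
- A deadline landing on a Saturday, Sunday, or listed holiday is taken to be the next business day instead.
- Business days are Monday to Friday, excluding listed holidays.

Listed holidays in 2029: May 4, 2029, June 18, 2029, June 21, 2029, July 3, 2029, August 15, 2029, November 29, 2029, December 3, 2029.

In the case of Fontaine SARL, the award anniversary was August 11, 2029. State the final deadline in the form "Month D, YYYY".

2 months after August 11, 2029, on the same day of the month, is October 11, 2029.
October 11, 2029 is a Thursday and not a listed holiday, so it stands.
Final deadline: October 11, 2029.

October 11, 2029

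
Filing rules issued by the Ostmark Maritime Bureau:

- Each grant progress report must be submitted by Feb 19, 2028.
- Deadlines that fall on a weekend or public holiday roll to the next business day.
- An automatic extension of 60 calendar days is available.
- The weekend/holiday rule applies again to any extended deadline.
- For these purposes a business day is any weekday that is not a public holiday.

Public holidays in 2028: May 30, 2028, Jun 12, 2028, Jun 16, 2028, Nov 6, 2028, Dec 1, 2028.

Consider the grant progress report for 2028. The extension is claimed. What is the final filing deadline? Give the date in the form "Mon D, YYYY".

The statutory due date is Feb 19, 2028.
Feb 19, 2028 falls on a Saturday. Rolling to the next business day gives Feb 21, 2028, a Monday.
Add the 60 calendar-day extension to Feb 21, 2028: Apr 21, 2028.
Apr 21, 2028 falls on a Friday, which is a business day, so no adjustment is needed.
So the filing is due Apr 21, 2028.

Apr 21, 2028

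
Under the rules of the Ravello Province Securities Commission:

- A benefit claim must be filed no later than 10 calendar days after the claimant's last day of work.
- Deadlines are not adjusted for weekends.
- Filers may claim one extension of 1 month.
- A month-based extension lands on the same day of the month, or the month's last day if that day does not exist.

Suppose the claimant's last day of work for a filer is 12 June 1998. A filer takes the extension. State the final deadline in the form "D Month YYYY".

22 July 1998

Adding 10 calendar days to 12 June 1998 gives 22 June 1998.
No adjustment is made for weekends or holidays, so 22 June 1998 stands.
Add 1 month to 22 June 1998: 22 July 1998.
22 July 1998 falls on a Wednesday. The rules make no weekend/holiday allowance, so it remains 22 July 1998.
So the filing is due 22 July 1998.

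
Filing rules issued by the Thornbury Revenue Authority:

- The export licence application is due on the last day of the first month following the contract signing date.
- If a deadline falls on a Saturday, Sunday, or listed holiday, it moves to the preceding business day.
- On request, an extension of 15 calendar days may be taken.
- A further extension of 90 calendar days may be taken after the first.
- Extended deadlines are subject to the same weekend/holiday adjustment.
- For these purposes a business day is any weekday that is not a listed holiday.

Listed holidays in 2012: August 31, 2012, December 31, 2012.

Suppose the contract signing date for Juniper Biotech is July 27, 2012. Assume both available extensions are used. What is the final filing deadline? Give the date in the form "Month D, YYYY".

December 13, 2012

1 month after July 27, 2012 falls in August 2012; the last day of that month is August 31, 2012.
August 31, 2012 is a listed holiday, so it moves to the preceding business day, August 30, 2012 (Thursday).
The 15-calendar-day extension moves the deadline from August 30, 2012 to September 14, 2012.
September 14, 2012 is a Friday and not a listed holiday, so it stands.
With the 90-day extension, September 14, 2012 becomes December 13, 2012.
Since December 13, 2012 is a Thursday and not a holiday, the date is unchanged.
Deadline: December 13, 2012.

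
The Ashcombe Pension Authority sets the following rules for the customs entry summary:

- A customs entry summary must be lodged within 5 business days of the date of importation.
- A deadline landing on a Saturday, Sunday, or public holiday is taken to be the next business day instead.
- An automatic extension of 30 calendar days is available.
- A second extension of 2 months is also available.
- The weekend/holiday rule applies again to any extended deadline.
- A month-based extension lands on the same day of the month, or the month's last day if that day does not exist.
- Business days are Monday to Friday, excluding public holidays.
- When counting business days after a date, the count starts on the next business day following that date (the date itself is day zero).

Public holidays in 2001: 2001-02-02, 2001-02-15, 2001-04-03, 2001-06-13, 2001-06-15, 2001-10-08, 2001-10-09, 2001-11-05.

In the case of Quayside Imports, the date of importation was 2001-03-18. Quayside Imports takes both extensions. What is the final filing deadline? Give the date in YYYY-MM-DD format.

Counting 5 business days after 2001-03-18 (skipping weekends and listed holidays) reaches 2001-03-23.
Since 2001-03-23 is a Friday and not a holiday, the date is unchanged.
Applying the 30-calendar-day extension: 2001-03-23 + 30 days = 2001-04-22.
2001-04-22 is a Sunday, so it moves to the next business day, 2001-04-23 (Monday).
The 2 months extension carries 2001-04-23 to 2001-06-23.
2001-06-23 is a Saturday; the next business day is 2001-06-25 (Monday).
So the filing is due 2001-06-25.

2001-06-25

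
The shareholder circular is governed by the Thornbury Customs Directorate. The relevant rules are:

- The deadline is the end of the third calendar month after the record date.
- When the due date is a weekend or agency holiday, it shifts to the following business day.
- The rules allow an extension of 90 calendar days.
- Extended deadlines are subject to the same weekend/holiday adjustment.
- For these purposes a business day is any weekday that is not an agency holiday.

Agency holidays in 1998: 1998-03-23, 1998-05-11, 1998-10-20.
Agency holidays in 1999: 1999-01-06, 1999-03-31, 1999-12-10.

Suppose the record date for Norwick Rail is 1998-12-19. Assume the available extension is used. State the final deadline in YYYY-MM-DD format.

3 months after 1998-12-19 falls in March 1999; the last day of that month is 1999-03-31.
1999-03-31 falls on a listed holiday. Rolling to the next business day gives 1999-04-01, a Thursday.
The 90-calendar-day extension moves the deadline from 1999-04-01 to 1999-06-30.
1999-06-30 falls on a Wednesday, which is a business day, so no adjustment is needed.
Final deadline: 1999-06-30.

1999-06-30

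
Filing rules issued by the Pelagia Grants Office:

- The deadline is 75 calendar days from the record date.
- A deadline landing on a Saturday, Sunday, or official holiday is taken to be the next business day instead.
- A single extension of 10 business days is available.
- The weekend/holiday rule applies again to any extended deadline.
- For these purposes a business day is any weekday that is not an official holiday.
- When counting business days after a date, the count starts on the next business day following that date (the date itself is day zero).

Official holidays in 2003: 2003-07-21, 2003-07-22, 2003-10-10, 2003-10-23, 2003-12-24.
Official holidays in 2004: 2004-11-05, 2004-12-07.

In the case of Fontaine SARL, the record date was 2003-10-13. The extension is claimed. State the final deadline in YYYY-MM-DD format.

Trigger date 2003-10-13 + 75 calendar days = 2003-12-27.
Because 2003-12-27 is a Saturday, the deadline becomes 2003-12-29 (Monday).
The 10-business-day extension runs from 2003-12-29 to 2004-01-12.
2004-01-12 falls on a Monday, which is a business day, so no adjustment is needed.
So the filing is due 2004-01-12.

2004-01-12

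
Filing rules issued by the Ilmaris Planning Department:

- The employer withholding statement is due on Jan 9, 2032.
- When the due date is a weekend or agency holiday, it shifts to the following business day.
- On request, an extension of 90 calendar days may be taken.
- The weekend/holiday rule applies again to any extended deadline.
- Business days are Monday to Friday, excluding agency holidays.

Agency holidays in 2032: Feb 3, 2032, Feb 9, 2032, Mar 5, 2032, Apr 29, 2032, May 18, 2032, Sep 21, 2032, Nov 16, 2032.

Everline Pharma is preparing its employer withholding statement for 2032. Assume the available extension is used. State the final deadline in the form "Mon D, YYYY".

Apr 8, 2032

The statutory due date is Jan 9, 2032.
Jan 9, 2032 falls on a Friday, which is a business day, so no adjustment is needed.
Applying the 90-calendar-day extension: Jan 9, 2032 + 90 days = Apr 8, 2032.
Since Apr 8, 2032 is a Thursday and not a holiday, the date is unchanged.
Final deadline: Apr 8, 2032.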